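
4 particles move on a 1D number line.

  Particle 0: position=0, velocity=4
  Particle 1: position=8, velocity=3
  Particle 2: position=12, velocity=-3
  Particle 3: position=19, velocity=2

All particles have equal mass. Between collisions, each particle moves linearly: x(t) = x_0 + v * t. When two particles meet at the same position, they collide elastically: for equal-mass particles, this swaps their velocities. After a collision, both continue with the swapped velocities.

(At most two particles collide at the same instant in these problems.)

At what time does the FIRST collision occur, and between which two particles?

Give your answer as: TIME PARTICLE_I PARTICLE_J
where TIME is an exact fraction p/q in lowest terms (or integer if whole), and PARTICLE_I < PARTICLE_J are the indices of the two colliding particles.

Answer: 2/3 1 2

Derivation:
Pair (0,1): pos 0,8 vel 4,3 -> gap=8, closing at 1/unit, collide at t=8
Pair (1,2): pos 8,12 vel 3,-3 -> gap=4, closing at 6/unit, collide at t=2/3
Pair (2,3): pos 12,19 vel -3,2 -> not approaching (rel speed -5 <= 0)
Earliest collision: t=2/3 between 1 and 2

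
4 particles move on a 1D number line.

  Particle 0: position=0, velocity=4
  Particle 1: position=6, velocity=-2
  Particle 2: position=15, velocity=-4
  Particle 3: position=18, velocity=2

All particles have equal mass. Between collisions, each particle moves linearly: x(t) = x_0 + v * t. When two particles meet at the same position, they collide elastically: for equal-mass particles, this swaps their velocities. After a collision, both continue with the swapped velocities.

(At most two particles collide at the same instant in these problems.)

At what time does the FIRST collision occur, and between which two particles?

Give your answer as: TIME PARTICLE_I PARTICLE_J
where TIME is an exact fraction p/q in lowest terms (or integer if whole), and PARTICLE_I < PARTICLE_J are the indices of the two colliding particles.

Pair (0,1): pos 0,6 vel 4,-2 -> gap=6, closing at 6/unit, collide at t=1
Pair (1,2): pos 6,15 vel -2,-4 -> gap=9, closing at 2/unit, collide at t=9/2
Pair (2,3): pos 15,18 vel -4,2 -> not approaching (rel speed -6 <= 0)
Earliest collision: t=1 between 0 and 1

Answer: 1 0 1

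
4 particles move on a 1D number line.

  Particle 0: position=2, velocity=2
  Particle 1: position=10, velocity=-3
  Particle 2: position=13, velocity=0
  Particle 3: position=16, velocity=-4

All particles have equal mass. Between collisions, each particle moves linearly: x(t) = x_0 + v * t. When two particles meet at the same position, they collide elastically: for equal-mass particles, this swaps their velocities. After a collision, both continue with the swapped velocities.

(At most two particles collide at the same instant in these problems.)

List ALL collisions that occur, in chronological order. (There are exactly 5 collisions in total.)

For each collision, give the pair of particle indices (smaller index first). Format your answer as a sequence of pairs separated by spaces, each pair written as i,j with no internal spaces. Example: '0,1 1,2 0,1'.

Collision at t=3/4: particles 2 and 3 swap velocities; positions: p0=7/2 p1=31/4 p2=13 p3=13; velocities now: v0=2 v1=-3 v2=-4 v3=0
Collision at t=8/5: particles 0 and 1 swap velocities; positions: p0=26/5 p1=26/5 p2=48/5 p3=13; velocities now: v0=-3 v1=2 v2=-4 v3=0
Collision at t=7/3: particles 1 and 2 swap velocities; positions: p0=3 p1=20/3 p2=20/3 p3=13; velocities now: v0=-3 v1=-4 v2=2 v3=0
Collision at t=11/2: particles 2 and 3 swap velocities; positions: p0=-13/2 p1=-6 p2=13 p3=13; velocities now: v0=-3 v1=-4 v2=0 v3=2
Collision at t=6: particles 0 and 1 swap velocities; positions: p0=-8 p1=-8 p2=13 p3=14; velocities now: v0=-4 v1=-3 v2=0 v3=2

Answer: 2,3 0,1 1,2 2,3 0,1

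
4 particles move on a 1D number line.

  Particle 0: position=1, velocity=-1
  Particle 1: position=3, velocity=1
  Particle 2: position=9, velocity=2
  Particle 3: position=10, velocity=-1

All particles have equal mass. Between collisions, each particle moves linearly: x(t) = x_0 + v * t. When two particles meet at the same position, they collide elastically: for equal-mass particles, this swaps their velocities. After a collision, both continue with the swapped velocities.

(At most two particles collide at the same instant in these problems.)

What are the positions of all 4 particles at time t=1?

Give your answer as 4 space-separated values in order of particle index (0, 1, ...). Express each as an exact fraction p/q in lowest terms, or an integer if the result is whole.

Answer: 0 4 9 11

Derivation:
Collision at t=1/3: particles 2 and 3 swap velocities; positions: p0=2/3 p1=10/3 p2=29/3 p3=29/3; velocities now: v0=-1 v1=1 v2=-1 v3=2
Advance to t=1 (no further collisions before then); velocities: v0=-1 v1=1 v2=-1 v3=2; positions = 0 4 9 11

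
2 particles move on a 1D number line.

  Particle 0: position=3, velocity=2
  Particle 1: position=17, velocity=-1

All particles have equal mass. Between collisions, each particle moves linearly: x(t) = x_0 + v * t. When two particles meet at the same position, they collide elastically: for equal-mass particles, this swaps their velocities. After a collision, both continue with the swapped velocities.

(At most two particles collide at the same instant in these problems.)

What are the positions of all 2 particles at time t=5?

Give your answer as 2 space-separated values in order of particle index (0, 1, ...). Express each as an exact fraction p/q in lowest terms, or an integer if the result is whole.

Answer: 12 13

Derivation:
Collision at t=14/3: particles 0 and 1 swap velocities; positions: p0=37/3 p1=37/3; velocities now: v0=-1 v1=2
Advance to t=5 (no further collisions before then); velocities: v0=-1 v1=2; positions = 12 13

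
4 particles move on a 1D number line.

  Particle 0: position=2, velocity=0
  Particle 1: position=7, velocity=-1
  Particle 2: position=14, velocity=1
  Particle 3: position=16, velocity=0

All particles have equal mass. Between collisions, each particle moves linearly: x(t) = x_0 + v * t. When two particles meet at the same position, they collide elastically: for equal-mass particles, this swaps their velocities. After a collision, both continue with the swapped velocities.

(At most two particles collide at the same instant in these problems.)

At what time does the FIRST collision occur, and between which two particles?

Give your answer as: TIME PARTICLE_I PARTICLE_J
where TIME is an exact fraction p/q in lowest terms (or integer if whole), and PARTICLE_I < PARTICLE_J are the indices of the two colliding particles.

Answer: 2 2 3

Derivation:
Pair (0,1): pos 2,7 vel 0,-1 -> gap=5, closing at 1/unit, collide at t=5
Pair (1,2): pos 7,14 vel -1,1 -> not approaching (rel speed -2 <= 0)
Pair (2,3): pos 14,16 vel 1,0 -> gap=2, closing at 1/unit, collide at t=2
Earliest collision: t=2 between 2 and 3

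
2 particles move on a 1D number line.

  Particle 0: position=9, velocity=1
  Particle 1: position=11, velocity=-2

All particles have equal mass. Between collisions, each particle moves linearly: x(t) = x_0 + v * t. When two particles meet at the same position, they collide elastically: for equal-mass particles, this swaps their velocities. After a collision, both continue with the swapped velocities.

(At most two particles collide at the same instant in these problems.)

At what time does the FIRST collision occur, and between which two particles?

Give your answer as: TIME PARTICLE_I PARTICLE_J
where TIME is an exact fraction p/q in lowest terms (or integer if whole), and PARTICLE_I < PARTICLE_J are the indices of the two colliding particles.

Answer: 2/3 0 1

Derivation:
Pair (0,1): pos 9,11 vel 1,-2 -> gap=2, closing at 3/unit, collide at t=2/3
Earliest collision: t=2/3 between 0 and 1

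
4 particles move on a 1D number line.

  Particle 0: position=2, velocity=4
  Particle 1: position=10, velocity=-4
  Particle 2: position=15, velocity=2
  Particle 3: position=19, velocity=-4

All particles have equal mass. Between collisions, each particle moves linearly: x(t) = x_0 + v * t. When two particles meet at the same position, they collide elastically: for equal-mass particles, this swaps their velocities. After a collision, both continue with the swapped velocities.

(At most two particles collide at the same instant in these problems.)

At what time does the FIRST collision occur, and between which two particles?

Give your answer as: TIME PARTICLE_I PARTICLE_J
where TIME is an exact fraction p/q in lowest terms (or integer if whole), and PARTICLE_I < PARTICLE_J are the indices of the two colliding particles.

Pair (0,1): pos 2,10 vel 4,-4 -> gap=8, closing at 8/unit, collide at t=1
Pair (1,2): pos 10,15 vel -4,2 -> not approaching (rel speed -6 <= 0)
Pair (2,3): pos 15,19 vel 2,-4 -> gap=4, closing at 6/unit, collide at t=2/3
Earliest collision: t=2/3 between 2 and 3

Answer: 2/3 2 3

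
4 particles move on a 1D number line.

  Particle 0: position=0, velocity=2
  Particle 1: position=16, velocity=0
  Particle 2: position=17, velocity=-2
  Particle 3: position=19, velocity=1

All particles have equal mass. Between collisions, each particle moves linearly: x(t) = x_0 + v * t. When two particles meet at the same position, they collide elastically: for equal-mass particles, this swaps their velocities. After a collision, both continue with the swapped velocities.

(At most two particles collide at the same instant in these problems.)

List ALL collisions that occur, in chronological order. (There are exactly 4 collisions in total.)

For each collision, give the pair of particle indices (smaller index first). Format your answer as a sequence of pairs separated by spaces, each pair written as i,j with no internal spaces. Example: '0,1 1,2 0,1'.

Answer: 1,2 0,1 1,2 2,3

Derivation:
Collision at t=1/2: particles 1 and 2 swap velocities; positions: p0=1 p1=16 p2=16 p3=39/2; velocities now: v0=2 v1=-2 v2=0 v3=1
Collision at t=17/4: particles 0 and 1 swap velocities; positions: p0=17/2 p1=17/2 p2=16 p3=93/4; velocities now: v0=-2 v1=2 v2=0 v3=1
Collision at t=8: particles 1 and 2 swap velocities; positions: p0=1 p1=16 p2=16 p3=27; velocities now: v0=-2 v1=0 v2=2 v3=1
Collision at t=19: particles 2 and 3 swap velocities; positions: p0=-21 p1=16 p2=38 p3=38; velocities now: v0=-2 v1=0 v2=1 v3=2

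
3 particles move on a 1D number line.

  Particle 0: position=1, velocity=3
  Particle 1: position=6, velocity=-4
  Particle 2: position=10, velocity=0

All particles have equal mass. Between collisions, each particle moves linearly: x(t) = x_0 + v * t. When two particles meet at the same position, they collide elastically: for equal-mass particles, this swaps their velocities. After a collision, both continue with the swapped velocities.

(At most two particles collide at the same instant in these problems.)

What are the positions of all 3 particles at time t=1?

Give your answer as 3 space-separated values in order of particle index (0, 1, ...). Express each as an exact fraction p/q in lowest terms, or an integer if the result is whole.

Answer: 2 4 10

Derivation:
Collision at t=5/7: particles 0 and 1 swap velocities; positions: p0=22/7 p1=22/7 p2=10; velocities now: v0=-4 v1=3 v2=0
Advance to t=1 (no further collisions before then); velocities: v0=-4 v1=3 v2=0; positions = 2 4 10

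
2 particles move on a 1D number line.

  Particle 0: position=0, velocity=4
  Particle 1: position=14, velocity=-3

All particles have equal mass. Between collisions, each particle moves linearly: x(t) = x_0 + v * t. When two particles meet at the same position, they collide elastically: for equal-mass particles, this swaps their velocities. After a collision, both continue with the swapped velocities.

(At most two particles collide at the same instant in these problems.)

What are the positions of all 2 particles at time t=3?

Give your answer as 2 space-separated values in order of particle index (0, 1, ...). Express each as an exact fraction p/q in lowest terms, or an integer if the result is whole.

Collision at t=2: particles 0 and 1 swap velocities; positions: p0=8 p1=8; velocities now: v0=-3 v1=4
Advance to t=3 (no further collisions before then); velocities: v0=-3 v1=4; positions = 5 12

Answer: 5 12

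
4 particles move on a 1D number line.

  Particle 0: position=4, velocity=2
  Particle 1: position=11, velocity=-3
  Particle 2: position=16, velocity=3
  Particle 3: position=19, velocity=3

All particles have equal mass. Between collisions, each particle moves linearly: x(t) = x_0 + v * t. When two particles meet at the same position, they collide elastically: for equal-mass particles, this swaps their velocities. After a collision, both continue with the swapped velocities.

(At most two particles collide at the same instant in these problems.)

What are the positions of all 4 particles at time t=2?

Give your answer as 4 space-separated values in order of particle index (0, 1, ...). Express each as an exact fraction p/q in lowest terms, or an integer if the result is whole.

Collision at t=7/5: particles 0 and 1 swap velocities; positions: p0=34/5 p1=34/5 p2=101/5 p3=116/5; velocities now: v0=-3 v1=2 v2=3 v3=3
Advance to t=2 (no further collisions before then); velocities: v0=-3 v1=2 v2=3 v3=3; positions = 5 8 22 25

Answer: 5 8 22 25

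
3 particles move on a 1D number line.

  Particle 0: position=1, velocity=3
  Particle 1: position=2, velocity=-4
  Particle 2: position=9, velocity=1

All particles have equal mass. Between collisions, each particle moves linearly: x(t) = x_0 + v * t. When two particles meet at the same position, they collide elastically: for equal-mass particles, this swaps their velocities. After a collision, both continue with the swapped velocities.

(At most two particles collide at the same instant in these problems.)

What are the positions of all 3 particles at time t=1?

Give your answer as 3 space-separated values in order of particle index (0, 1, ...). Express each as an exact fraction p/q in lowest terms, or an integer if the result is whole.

Answer: -2 4 10

Derivation:
Collision at t=1/7: particles 0 and 1 swap velocities; positions: p0=10/7 p1=10/7 p2=64/7; velocities now: v0=-4 v1=3 v2=1
Advance to t=1 (no further collisions before then); velocities: v0=-4 v1=3 v2=1; positions = -2 4 10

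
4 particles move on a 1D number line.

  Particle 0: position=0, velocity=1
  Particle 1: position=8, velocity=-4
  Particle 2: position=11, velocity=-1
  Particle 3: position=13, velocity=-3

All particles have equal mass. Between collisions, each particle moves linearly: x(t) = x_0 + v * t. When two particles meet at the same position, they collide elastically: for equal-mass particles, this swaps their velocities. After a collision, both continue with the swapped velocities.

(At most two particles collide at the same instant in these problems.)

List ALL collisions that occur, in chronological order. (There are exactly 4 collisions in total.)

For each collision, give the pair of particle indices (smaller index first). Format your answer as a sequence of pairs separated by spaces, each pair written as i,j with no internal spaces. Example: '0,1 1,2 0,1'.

Collision at t=1: particles 2 and 3 swap velocities; positions: p0=1 p1=4 p2=10 p3=10; velocities now: v0=1 v1=-4 v2=-3 v3=-1
Collision at t=8/5: particles 0 and 1 swap velocities; positions: p0=8/5 p1=8/5 p2=41/5 p3=47/5; velocities now: v0=-4 v1=1 v2=-3 v3=-1
Collision at t=13/4: particles 1 and 2 swap velocities; positions: p0=-5 p1=13/4 p2=13/4 p3=31/4; velocities now: v0=-4 v1=-3 v2=1 v3=-1
Collision at t=11/2: particles 2 and 3 swap velocities; positions: p0=-14 p1=-7/2 p2=11/2 p3=11/2; velocities now: v0=-4 v1=-3 v2=-1 v3=1

Answer: 2,3 0,1 1,2 2,3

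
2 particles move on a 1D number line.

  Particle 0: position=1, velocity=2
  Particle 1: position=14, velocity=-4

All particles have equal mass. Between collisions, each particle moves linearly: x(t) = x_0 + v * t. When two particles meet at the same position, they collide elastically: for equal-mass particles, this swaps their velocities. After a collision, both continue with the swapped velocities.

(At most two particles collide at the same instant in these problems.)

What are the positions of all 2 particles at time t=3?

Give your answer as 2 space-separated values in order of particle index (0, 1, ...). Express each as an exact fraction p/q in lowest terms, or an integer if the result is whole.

Answer: 2 7

Derivation:
Collision at t=13/6: particles 0 and 1 swap velocities; positions: p0=16/3 p1=16/3; velocities now: v0=-4 v1=2
Advance to t=3 (no further collisions before then); velocities: v0=-4 v1=2; positions = 2 7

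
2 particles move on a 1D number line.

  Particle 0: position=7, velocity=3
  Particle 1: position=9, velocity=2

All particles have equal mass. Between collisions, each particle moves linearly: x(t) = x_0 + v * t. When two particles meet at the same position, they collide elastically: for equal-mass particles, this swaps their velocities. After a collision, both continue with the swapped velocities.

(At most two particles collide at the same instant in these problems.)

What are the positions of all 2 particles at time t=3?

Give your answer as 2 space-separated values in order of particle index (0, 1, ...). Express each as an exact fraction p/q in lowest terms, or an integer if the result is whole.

Collision at t=2: particles 0 and 1 swap velocities; positions: p0=13 p1=13; velocities now: v0=2 v1=3
Advance to t=3 (no further collisions before then); velocities: v0=2 v1=3; positions = 15 16

Answer: 15 16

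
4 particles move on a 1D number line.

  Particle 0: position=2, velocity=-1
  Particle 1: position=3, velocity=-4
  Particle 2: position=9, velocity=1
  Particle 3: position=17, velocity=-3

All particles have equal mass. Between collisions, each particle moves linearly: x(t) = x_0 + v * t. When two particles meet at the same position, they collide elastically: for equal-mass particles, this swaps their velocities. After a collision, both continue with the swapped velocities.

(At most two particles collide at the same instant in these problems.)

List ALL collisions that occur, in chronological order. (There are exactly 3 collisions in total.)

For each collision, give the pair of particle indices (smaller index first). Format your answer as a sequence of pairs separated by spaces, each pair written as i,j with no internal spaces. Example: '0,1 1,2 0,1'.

Collision at t=1/3: particles 0 and 1 swap velocities; positions: p0=5/3 p1=5/3 p2=28/3 p3=16; velocities now: v0=-4 v1=-1 v2=1 v3=-3
Collision at t=2: particles 2 and 3 swap velocities; positions: p0=-5 p1=0 p2=11 p3=11; velocities now: v0=-4 v1=-1 v2=-3 v3=1
Collision at t=15/2: particles 1 and 2 swap velocities; positions: p0=-27 p1=-11/2 p2=-11/2 p3=33/2; velocities now: v0=-4 v1=-3 v2=-1 v3=1

Answer: 0,1 2,3 1,2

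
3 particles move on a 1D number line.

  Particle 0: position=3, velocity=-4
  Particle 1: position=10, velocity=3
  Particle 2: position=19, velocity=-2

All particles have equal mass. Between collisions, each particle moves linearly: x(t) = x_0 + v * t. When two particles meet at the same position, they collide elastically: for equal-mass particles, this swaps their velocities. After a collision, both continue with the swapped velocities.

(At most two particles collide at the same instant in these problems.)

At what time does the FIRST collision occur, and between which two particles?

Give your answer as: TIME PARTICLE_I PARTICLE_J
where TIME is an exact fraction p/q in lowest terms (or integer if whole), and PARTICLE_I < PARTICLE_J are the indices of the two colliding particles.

Answer: 9/5 1 2

Derivation:
Pair (0,1): pos 3,10 vel -4,3 -> not approaching (rel speed -7 <= 0)
Pair (1,2): pos 10,19 vel 3,-2 -> gap=9, closing at 5/unit, collide at t=9/5
Earliest collision: t=9/5 between 1 and 2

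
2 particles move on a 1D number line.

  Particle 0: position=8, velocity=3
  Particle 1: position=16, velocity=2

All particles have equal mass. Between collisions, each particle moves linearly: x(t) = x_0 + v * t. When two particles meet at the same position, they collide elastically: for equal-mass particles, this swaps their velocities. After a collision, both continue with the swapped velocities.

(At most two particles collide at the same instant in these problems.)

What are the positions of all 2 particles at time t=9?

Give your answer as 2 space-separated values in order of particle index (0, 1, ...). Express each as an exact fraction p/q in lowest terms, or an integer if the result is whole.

Collision at t=8: particles 0 and 1 swap velocities; positions: p0=32 p1=32; velocities now: v0=2 v1=3
Advance to t=9 (no further collisions before then); velocities: v0=2 v1=3; positions = 34 35

Answer: 34 35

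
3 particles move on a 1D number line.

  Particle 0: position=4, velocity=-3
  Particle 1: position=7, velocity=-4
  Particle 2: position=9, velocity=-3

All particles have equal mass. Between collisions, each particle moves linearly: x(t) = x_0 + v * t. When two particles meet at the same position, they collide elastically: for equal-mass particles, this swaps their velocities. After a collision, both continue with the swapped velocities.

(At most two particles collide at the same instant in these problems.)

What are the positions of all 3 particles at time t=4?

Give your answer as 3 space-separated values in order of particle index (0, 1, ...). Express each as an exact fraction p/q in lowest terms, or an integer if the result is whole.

Answer: -9 -8 -3

Derivation:
Collision at t=3: particles 0 and 1 swap velocities; positions: p0=-5 p1=-5 p2=0; velocities now: v0=-4 v1=-3 v2=-3
Advance to t=4 (no further collisions before then); velocities: v0=-4 v1=-3 v2=-3; positions = -9 -8 -3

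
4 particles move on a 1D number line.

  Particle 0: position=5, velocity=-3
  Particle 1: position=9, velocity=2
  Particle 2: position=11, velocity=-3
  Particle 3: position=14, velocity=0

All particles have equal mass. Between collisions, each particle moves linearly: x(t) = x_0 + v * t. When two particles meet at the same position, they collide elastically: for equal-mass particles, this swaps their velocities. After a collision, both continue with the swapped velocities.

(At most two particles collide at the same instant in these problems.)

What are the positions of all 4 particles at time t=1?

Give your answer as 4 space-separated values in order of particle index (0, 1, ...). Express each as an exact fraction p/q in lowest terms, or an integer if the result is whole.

Answer: 2 8 11 14

Derivation:
Collision at t=2/5: particles 1 and 2 swap velocities; positions: p0=19/5 p1=49/5 p2=49/5 p3=14; velocities now: v0=-3 v1=-3 v2=2 v3=0
Advance to t=1 (no further collisions before then); velocities: v0=-3 v1=-3 v2=2 v3=0; positions = 2 8 11 14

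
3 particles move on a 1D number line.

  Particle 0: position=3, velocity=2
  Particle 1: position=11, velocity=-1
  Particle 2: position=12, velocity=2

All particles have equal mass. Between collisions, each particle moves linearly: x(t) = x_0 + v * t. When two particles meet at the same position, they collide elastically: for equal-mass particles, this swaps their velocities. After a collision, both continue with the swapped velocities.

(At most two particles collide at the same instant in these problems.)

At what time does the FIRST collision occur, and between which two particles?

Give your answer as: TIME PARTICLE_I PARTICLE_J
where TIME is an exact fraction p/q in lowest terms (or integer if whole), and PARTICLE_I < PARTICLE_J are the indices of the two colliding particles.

Pair (0,1): pos 3,11 vel 2,-1 -> gap=8, closing at 3/unit, collide at t=8/3
Pair (1,2): pos 11,12 vel -1,2 -> not approaching (rel speed -3 <= 0)
Earliest collision: t=8/3 between 0 and 1

Answer: 8/3 0 1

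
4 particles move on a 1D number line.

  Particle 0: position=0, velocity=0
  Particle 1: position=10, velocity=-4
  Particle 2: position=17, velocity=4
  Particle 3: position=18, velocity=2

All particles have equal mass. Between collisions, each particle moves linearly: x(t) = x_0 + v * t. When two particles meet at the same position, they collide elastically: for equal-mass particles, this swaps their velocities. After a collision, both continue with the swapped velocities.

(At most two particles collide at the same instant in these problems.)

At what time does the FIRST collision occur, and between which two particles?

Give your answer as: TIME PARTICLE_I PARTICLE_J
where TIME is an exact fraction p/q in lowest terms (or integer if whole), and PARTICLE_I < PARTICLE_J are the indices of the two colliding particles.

Answer: 1/2 2 3

Derivation:
Pair (0,1): pos 0,10 vel 0,-4 -> gap=10, closing at 4/unit, collide at t=5/2
Pair (1,2): pos 10,17 vel -4,4 -> not approaching (rel speed -8 <= 0)
Pair (2,3): pos 17,18 vel 4,2 -> gap=1, closing at 2/unit, collide at t=1/2
Earliest collision: t=1/2 between 2 and 3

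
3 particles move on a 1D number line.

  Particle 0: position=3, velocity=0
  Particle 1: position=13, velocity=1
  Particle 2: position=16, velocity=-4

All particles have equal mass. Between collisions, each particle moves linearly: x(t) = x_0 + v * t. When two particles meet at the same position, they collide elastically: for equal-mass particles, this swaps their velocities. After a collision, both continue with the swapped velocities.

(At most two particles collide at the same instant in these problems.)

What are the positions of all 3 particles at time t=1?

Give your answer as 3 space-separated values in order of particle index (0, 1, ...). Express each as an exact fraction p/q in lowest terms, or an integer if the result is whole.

Collision at t=3/5: particles 1 and 2 swap velocities; positions: p0=3 p1=68/5 p2=68/5; velocities now: v0=0 v1=-4 v2=1
Advance to t=1 (no further collisions before then); velocities: v0=0 v1=-4 v2=1; positions = 3 12 14

Answer: 3 12 14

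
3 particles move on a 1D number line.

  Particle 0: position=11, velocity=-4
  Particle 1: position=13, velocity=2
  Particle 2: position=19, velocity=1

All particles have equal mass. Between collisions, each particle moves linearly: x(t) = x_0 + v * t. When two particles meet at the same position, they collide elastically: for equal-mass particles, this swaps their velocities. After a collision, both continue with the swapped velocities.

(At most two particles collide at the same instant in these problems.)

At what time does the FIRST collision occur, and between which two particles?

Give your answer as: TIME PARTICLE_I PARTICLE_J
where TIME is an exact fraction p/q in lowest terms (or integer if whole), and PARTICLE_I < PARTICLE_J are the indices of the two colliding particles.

Pair (0,1): pos 11,13 vel -4,2 -> not approaching (rel speed -6 <= 0)
Pair (1,2): pos 13,19 vel 2,1 -> gap=6, closing at 1/unit, collide at t=6
Earliest collision: t=6 between 1 and 2

Answer: 6 1 2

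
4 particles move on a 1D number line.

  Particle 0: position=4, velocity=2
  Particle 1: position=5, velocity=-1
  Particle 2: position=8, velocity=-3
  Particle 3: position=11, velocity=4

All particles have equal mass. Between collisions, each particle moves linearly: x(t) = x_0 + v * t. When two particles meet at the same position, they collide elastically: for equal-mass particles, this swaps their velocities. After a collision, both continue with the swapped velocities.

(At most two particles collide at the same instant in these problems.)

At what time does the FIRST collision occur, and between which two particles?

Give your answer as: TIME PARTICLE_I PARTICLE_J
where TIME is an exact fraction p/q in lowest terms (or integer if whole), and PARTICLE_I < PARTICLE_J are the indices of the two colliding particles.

Answer: 1/3 0 1

Derivation:
Pair (0,1): pos 4,5 vel 2,-1 -> gap=1, closing at 3/unit, collide at t=1/3
Pair (1,2): pos 5,8 vel -1,-3 -> gap=3, closing at 2/unit, collide at t=3/2
Pair (2,3): pos 8,11 vel -3,4 -> not approaching (rel speed -7 <= 0)
Earliest collision: t=1/3 between 0 and 1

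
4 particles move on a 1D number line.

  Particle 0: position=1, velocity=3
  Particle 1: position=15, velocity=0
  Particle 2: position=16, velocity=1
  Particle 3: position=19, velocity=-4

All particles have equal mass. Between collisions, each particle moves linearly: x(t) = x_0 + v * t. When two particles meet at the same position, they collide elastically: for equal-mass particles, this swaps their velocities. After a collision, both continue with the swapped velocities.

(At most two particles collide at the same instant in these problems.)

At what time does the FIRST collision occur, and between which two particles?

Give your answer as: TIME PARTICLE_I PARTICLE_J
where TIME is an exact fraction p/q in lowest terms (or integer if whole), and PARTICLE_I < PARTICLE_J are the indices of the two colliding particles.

Answer: 3/5 2 3

Derivation:
Pair (0,1): pos 1,15 vel 3,0 -> gap=14, closing at 3/unit, collide at t=14/3
Pair (1,2): pos 15,16 vel 0,1 -> not approaching (rel speed -1 <= 0)
Pair (2,3): pos 16,19 vel 1,-4 -> gap=3, closing at 5/unit, collide at t=3/5
Earliest collision: t=3/5 between 2 and 3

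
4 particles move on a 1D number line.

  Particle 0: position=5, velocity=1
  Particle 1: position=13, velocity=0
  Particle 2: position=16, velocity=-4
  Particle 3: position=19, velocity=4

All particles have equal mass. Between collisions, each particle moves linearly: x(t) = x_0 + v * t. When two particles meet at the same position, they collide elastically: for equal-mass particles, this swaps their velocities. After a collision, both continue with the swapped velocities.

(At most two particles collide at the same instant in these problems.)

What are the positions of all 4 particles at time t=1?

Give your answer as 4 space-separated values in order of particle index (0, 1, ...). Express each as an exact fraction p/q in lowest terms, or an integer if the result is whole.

Answer: 6 12 13 23

Derivation:
Collision at t=3/4: particles 1 and 2 swap velocities; positions: p0=23/4 p1=13 p2=13 p3=22; velocities now: v0=1 v1=-4 v2=0 v3=4
Advance to t=1 (no further collisions before then); velocities: v0=1 v1=-4 v2=0 v3=4; positions = 6 12 13 23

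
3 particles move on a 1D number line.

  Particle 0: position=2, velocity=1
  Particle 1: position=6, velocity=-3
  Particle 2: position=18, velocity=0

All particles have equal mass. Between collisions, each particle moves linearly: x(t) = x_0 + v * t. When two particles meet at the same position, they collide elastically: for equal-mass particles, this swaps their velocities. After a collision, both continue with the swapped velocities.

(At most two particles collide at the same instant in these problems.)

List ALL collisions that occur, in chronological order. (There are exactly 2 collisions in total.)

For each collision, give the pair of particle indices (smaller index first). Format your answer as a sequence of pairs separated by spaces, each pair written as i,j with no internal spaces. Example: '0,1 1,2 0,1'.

Collision at t=1: particles 0 and 1 swap velocities; positions: p0=3 p1=3 p2=18; velocities now: v0=-3 v1=1 v2=0
Collision at t=16: particles 1 and 2 swap velocities; positions: p0=-42 p1=18 p2=18; velocities now: v0=-3 v1=0 v2=1

Answer: 0,1 1,2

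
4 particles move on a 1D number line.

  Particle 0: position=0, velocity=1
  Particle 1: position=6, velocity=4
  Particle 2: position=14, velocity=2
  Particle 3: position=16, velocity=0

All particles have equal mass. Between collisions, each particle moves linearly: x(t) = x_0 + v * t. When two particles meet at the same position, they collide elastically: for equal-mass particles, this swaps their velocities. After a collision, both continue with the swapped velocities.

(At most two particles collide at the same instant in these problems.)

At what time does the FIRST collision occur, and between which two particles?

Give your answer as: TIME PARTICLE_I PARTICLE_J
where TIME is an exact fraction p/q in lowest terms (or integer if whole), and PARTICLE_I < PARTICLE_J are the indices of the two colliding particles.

Answer: 1 2 3

Derivation:
Pair (0,1): pos 0,6 vel 1,4 -> not approaching (rel speed -3 <= 0)
Pair (1,2): pos 6,14 vel 4,2 -> gap=8, closing at 2/unit, collide at t=4
Pair (2,3): pos 14,16 vel 2,0 -> gap=2, closing at 2/unit, collide at t=1
Earliest collision: t=1 between 2 and 3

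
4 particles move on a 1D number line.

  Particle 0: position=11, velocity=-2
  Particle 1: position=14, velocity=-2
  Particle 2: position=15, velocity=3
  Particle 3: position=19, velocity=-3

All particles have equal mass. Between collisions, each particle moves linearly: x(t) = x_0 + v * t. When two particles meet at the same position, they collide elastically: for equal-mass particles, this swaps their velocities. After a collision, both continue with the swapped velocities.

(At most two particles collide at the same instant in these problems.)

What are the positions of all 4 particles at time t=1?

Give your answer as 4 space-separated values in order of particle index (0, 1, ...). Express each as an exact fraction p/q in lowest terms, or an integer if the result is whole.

Answer: 9 12 16 18

Derivation:
Collision at t=2/3: particles 2 and 3 swap velocities; positions: p0=29/3 p1=38/3 p2=17 p3=17; velocities now: v0=-2 v1=-2 v2=-3 v3=3
Advance to t=1 (no further collisions before then); velocities: v0=-2 v1=-2 v2=-3 v3=3; positions = 9 12 16 18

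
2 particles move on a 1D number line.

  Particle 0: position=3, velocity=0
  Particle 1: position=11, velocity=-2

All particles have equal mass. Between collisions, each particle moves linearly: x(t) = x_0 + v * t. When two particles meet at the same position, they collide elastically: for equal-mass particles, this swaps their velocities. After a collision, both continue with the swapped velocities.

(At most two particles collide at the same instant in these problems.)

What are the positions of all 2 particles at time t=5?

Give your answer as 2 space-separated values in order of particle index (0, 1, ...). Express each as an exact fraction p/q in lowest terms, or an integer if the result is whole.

Collision at t=4: particles 0 and 1 swap velocities; positions: p0=3 p1=3; velocities now: v0=-2 v1=0
Advance to t=5 (no further collisions before then); velocities: v0=-2 v1=0; positions = 1 3

Answer: 1 3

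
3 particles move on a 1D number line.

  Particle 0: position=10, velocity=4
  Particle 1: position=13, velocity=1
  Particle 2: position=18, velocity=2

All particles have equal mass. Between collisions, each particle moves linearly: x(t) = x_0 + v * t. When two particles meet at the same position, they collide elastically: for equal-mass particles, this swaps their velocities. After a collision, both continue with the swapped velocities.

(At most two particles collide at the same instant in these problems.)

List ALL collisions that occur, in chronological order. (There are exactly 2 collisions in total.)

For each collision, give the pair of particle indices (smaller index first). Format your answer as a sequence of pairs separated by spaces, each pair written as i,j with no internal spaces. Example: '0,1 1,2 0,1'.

Collision at t=1: particles 0 and 1 swap velocities; positions: p0=14 p1=14 p2=20; velocities now: v0=1 v1=4 v2=2
Collision at t=4: particles 1 and 2 swap velocities; positions: p0=17 p1=26 p2=26; velocities now: v0=1 v1=2 v2=4

Answer: 0,1 1,2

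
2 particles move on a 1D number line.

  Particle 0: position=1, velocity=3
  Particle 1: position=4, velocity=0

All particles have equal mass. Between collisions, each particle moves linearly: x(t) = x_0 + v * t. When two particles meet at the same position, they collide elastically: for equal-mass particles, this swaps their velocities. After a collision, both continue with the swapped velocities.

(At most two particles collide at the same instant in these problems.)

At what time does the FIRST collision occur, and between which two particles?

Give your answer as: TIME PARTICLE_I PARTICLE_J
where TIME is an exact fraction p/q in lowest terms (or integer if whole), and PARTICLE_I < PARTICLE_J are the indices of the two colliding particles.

Answer: 1 0 1

Derivation:
Pair (0,1): pos 1,4 vel 3,0 -> gap=3, closing at 3/unit, collide at t=1
Earliest collision: t=1 between 0 and 1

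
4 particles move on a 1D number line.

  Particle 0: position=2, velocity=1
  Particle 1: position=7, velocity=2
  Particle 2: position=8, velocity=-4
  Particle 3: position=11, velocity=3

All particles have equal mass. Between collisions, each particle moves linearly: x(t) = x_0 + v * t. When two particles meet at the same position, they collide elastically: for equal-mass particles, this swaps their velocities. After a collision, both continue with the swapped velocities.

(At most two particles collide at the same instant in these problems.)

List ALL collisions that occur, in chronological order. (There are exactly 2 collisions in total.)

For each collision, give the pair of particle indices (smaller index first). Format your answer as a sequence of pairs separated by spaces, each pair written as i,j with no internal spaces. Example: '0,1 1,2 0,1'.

Answer: 1,2 0,1

Derivation:
Collision at t=1/6: particles 1 and 2 swap velocities; positions: p0=13/6 p1=22/3 p2=22/3 p3=23/2; velocities now: v0=1 v1=-4 v2=2 v3=3
Collision at t=6/5: particles 0 and 1 swap velocities; positions: p0=16/5 p1=16/5 p2=47/5 p3=73/5; velocities now: v0=-4 v1=1 v2=2 v3=3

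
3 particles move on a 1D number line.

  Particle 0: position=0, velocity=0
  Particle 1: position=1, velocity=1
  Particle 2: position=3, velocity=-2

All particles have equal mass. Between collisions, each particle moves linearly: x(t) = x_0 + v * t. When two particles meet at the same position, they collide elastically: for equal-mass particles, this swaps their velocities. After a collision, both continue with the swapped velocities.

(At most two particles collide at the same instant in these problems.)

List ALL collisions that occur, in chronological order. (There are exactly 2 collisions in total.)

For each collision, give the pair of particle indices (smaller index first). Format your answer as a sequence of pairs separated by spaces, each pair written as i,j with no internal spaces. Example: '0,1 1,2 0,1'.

Answer: 1,2 0,1

Derivation:
Collision at t=2/3: particles 1 and 2 swap velocities; positions: p0=0 p1=5/3 p2=5/3; velocities now: v0=0 v1=-2 v2=1
Collision at t=3/2: particles 0 and 1 swap velocities; positions: p0=0 p1=0 p2=5/2; velocities now: v0=-2 v1=0 v2=1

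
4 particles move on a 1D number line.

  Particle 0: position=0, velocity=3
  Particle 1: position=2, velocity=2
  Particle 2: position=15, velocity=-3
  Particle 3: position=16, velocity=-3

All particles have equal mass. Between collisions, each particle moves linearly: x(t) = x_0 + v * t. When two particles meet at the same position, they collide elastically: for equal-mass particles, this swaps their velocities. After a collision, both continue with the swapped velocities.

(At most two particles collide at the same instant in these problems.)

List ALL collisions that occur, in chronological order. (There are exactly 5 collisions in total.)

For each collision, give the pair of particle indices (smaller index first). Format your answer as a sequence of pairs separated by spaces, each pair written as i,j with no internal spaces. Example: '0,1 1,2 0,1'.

Answer: 0,1 1,2 0,1 2,3 1,2

Derivation:
Collision at t=2: particles 0 and 1 swap velocities; positions: p0=6 p1=6 p2=9 p3=10; velocities now: v0=2 v1=3 v2=-3 v3=-3
Collision at t=5/2: particles 1 and 2 swap velocities; positions: p0=7 p1=15/2 p2=15/2 p3=17/2; velocities now: v0=2 v1=-3 v2=3 v3=-3
Collision at t=13/5: particles 0 and 1 swap velocities; positions: p0=36/5 p1=36/5 p2=39/5 p3=41/5; velocities now: v0=-3 v1=2 v2=3 v3=-3
Collision at t=8/3: particles 2 and 3 swap velocities; positions: p0=7 p1=22/3 p2=8 p3=8; velocities now: v0=-3 v1=2 v2=-3 v3=3
Collision at t=14/5: particles 1 and 2 swap velocities; positions: p0=33/5 p1=38/5 p2=38/5 p3=42/5; velocities now: v0=-3 v1=-3 v2=2 v3=3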